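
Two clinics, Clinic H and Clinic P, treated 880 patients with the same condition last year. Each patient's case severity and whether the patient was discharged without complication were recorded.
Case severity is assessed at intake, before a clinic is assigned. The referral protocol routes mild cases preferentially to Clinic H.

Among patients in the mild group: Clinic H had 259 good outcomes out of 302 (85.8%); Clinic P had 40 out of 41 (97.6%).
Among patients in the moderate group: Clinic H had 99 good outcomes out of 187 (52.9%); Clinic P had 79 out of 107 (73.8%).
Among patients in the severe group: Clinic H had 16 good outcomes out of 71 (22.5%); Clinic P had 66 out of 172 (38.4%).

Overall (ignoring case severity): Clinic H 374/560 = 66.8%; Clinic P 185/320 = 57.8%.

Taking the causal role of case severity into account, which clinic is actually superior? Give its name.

Case severity differs across clinics for reasons unrelated to any effect of the clinic itself, and it separately predicts the outcome — a classic confounder. We must compare within case severity levels.
Within each level — mild: 85.8% vs 97.6%; moderate: 52.9% vs 73.8%; severe: 22.5% vs 38.4% — Clinic P is higher every time.

Clinic P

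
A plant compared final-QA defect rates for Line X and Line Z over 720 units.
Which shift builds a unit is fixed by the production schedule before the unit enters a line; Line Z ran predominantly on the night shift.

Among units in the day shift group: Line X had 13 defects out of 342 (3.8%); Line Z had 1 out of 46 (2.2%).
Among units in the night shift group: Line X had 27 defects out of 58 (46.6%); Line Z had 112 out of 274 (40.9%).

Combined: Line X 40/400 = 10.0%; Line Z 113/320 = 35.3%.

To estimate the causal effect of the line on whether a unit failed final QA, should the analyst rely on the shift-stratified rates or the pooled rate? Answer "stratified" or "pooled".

Here shift is a common cause — it drives both which line a case falls under and the outcome. The crude comparison mixes populations; the stratum-specific rates are the causally relevant ones.
Within each level — day shift: 3.8% vs 2.2%; night shift: 46.6% vs 40.9% — Line Z is lower every time.

stratified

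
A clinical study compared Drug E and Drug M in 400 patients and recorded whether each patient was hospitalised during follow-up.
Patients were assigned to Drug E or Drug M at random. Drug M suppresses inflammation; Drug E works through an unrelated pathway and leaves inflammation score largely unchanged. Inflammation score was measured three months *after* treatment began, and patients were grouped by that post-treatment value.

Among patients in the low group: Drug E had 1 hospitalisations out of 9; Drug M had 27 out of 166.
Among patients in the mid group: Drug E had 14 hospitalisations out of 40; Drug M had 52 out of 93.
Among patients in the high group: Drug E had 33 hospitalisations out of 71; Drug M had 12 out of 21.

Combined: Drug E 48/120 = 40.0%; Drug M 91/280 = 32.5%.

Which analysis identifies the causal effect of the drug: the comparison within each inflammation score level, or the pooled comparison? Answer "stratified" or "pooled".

The stratified and pooled comparisons disagree (Drug E wins within each inflammation score; Drug M wins overall), so the answer turns on the causal role of inflammation score.
Stratifying would compare drugs among patients the drugs themselves sorted into inflammation score groups — a form of selection on an intermediate. The unconditioned pooled rates give the total causal effect.
Pooled: Drug E 40.0% vs Drug M 32.5%; Drug M is lower overall.

pooled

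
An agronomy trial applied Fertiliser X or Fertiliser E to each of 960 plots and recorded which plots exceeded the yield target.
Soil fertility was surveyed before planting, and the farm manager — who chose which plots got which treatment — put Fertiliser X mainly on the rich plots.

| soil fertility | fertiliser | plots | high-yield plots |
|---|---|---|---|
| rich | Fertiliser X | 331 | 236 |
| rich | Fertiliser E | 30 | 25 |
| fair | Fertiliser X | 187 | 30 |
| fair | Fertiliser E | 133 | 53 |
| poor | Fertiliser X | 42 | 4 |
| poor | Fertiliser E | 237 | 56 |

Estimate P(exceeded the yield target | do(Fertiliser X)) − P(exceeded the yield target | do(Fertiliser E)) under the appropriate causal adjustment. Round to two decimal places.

-0.17

The imbalance in soil fertility arose from how plots were allocated, not from anything the fertiliser did; and soil fertility independently affects the outcome. The pooled gap is confounded — condition on soil fertility.
Adjusting over the population distribution of soil fertility: 0.376·(0.713−0.833) + 0.333·(0.160−0.398) + 0.291·(0.095−0.236) = -0.166.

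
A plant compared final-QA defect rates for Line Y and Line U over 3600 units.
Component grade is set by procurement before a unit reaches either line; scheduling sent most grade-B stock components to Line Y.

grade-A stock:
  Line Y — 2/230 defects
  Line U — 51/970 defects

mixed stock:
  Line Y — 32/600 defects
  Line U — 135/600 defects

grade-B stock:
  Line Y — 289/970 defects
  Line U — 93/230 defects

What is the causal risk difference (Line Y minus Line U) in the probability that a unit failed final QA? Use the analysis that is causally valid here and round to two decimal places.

-0.11

Component grade differs across lines for reasons unrelated to any effect of the line itself, and it separately predicts the outcome — a classic confounder. We must compare within component grade levels.
Adjusting over the population distribution of component grade: 0.333·(0.009−0.053) + 0.333·(0.053−0.225) + 0.333·(0.298−0.404) = -0.107.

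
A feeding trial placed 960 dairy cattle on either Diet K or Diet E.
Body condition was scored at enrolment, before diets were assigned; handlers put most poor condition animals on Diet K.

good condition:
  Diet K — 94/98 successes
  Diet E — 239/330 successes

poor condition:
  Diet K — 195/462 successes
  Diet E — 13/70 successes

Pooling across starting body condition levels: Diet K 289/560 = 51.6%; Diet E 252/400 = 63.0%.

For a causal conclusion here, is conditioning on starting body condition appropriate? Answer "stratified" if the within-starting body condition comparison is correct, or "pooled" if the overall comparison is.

stratified

Diet K is higher inside every starting body condition stratum but Diet E is higher in aggregate. Whether to stratify depends on how starting body condition relates to the diet.
Nothing the diet does changes starting body condition; the imbalance is an allocation artefact. With starting body condition also predicting the outcome, the pooled figure is confounded, and the within-stratum comparison is the causal one.
Within each level — good condition: 95.9% vs 72.4%; poor condition: 42.2% vs 18.6% — Diet K is higher every time.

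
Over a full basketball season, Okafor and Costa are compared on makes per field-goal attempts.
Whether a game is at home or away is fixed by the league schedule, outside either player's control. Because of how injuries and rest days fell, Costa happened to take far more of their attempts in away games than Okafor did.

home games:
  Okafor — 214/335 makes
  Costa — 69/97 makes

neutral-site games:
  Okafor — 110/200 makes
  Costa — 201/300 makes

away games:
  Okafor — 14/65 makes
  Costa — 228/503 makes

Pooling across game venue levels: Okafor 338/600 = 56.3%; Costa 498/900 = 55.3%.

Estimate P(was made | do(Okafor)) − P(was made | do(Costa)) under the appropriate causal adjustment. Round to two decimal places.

Costa is higher inside every game venue stratum but Okafor is higher in aggregate. Whether to stratify depends on how game venue relates to the player.
Since game venue is a pre-existing factor (not a product of the player) and it affects the outcome on its own, it is a confounder. The stratified rates, not the pooled rate, identify the causal effect.
Adjusting over the population distribution of game venue: 0.288·(0.639−0.711) + 0.333·(0.550−0.670) + 0.379·(0.215−0.453) = -0.151.

-0.15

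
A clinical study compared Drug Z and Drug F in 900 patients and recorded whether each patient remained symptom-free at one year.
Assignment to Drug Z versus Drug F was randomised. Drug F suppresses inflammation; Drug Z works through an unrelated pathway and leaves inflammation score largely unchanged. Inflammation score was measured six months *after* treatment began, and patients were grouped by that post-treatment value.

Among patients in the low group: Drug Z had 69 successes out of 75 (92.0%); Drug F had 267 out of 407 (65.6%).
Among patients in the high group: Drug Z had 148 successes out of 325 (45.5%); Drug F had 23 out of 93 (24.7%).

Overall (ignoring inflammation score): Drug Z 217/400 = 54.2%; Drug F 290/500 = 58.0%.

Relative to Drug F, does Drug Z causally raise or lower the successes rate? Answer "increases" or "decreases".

decreases

Stratifying would compare drugs among patients the drugs themselves sorted into inflammation score groups — a form of selection on an intermediate. The unconditioned pooled rates give the total causal effect.
Pooled: Drug Z 54.2% vs Drug F 58.0%; Drug F is higher overall.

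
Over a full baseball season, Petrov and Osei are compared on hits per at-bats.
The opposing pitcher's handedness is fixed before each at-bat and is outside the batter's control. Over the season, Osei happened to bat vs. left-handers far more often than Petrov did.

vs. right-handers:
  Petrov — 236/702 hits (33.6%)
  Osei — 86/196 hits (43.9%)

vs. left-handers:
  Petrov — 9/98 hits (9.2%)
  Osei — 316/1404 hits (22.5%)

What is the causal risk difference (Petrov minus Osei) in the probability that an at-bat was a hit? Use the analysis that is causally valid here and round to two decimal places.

-0.12

The stratified and pooled comparisons disagree (Osei wins within each pitcher handedness; Petrov wins overall), so the answer turns on the causal role of pitcher handedness.
The imbalance in pitcher handedness arose from how at-bats were allocated, not from anything the player did; and pitcher handedness independently affects the outcome. The pooled gap is confounded — condition on pitcher handedness.
Adjusting over the population distribution of pitcher handedness: 0.374·(0.336−0.439) + 0.626·(0.092−0.225) = -0.122.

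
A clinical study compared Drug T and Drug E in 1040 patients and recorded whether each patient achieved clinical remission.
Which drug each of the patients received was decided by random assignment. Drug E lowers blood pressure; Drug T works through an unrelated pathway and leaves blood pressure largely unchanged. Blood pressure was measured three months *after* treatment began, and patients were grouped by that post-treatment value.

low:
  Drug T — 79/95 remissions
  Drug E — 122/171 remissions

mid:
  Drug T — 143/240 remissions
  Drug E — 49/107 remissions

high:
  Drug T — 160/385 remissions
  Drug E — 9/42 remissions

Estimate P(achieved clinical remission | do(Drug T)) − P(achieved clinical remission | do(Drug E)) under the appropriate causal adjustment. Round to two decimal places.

-0.03

Blood pressure lies on the pathway drug → blood pressure → outcome, so adjusting for it blocks the indirect effect. For the total causal effect of drug, use the unadjusted pooled rates.
The causal difference is the pooled difference: 0.531 − 0.562 = -0.032.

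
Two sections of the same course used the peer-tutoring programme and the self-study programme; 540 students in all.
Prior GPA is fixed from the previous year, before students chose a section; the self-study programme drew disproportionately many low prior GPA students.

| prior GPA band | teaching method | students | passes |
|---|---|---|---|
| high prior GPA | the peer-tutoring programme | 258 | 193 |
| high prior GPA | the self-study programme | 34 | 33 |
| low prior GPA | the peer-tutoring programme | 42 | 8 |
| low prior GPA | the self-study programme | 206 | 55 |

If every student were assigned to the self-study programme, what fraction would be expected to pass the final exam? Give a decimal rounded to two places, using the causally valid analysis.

Prior GPA band is set before the teaching method has any effect — it is not caused by the teaching method — and it independently drives the outcome. That makes it a confounder, so the causal comparison is within prior GPA band levels.
Standardising the self-study programme to the population prior GPA band mix: 0.541·33/34 + 0.459·55/206 = 0.647.

0.65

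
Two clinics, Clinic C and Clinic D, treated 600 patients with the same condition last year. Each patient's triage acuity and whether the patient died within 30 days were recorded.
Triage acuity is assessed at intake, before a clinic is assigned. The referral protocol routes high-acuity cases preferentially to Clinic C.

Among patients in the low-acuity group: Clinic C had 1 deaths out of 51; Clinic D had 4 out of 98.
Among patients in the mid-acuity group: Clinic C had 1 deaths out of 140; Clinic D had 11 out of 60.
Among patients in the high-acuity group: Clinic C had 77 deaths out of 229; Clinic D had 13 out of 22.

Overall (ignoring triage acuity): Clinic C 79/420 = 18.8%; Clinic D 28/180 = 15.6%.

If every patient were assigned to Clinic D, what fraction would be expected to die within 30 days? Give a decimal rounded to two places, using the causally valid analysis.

Since triage acuity is a pre-existing factor (not a product of the clinic) and it affects the outcome on its own, it is a confounder. The stratified rates, not the pooled rate, identify the causal effect.
Standardising Clinic D to the population triage acuity mix: 0.248·4/98 + 0.333·11/60 + 0.418·13/22 = 0.318.

0.32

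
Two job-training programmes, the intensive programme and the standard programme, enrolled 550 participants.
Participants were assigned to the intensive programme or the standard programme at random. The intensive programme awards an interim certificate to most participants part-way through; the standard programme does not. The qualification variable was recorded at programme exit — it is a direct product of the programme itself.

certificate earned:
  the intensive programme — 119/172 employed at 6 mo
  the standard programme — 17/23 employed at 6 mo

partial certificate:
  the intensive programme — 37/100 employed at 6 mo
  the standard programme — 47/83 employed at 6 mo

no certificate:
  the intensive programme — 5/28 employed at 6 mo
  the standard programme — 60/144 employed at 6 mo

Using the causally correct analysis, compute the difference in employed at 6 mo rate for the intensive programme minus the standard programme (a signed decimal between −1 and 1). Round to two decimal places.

Qualification attained during the programme is downstream of the programme. One should not condition on a consequence of treatment, so the overall rates are the right comparison.
The causal difference is the pooled difference: 0.537 − 0.496 = +0.041.

+0.04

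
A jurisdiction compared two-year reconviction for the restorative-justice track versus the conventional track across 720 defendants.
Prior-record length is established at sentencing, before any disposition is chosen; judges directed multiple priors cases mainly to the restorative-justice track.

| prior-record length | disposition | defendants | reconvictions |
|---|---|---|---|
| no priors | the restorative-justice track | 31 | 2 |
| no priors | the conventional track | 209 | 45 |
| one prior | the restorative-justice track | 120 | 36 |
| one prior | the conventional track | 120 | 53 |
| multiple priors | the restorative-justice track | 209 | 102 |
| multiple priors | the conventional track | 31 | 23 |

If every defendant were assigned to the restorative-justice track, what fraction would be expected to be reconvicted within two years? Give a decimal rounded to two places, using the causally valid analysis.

0.28

The imbalance in prior-record length arose from how defendants were allocated, not from anything the disposition did; and prior-record length independently affects the outcome. The pooled gap is confounded — condition on prior-record length.
Standardising the restorative-justice track to the population prior-record length mix: 0.333·2/31 + 0.333·36/120 + 0.333·102/209 = 0.284.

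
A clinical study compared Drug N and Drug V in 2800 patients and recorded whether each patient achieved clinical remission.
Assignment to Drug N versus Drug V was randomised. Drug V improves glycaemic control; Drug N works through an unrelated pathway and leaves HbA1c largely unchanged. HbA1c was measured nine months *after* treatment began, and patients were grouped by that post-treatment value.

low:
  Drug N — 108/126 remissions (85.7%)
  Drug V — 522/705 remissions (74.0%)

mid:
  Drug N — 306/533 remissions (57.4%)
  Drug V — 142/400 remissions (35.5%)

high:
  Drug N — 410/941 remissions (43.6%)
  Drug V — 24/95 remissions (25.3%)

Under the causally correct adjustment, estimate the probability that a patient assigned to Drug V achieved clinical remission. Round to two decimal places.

HbA1c here is a post-treatment variable shaped by the drug; conditioning on it would introduce bias rather than remove it. The overall comparison is the causal one.
So P(outcome | do(Drug V)) is just the pooled rate for Drug V: 688/1200 = 0.573.

0.57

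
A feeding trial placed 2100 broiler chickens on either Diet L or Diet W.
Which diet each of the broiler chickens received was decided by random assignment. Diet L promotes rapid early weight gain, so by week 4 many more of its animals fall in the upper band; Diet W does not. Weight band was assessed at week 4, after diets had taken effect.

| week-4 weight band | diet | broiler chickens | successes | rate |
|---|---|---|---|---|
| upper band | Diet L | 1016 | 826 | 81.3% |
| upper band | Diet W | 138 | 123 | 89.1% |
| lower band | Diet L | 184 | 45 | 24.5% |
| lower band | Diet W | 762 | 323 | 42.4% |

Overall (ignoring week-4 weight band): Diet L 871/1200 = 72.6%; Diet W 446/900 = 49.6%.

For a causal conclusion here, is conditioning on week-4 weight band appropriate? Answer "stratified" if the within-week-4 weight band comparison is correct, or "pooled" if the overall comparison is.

pooled

Week-4 weight band is recorded after the diet and is itself shifted by it — it sits on the causal path from diet to outcome. Conditioning on a mediator would strip out part of the effect we want; the pooled comparison gives the total causal effect.
Pooled: Diet L 72.6% vs Diet W 49.6%; Diet L is higher overall.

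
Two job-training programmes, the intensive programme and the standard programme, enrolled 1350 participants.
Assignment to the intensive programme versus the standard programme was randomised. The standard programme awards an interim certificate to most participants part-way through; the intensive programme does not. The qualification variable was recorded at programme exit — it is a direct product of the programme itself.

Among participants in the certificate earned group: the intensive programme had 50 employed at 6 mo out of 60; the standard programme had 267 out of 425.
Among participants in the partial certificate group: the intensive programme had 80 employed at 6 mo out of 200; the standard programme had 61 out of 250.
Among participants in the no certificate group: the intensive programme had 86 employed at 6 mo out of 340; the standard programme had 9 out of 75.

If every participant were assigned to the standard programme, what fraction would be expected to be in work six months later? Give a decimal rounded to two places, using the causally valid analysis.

0.45

The stratified and pooled comparisons disagree (the intensive programme wins within each qualification attained during the programme; the standard programme wins overall), so the answer turns on the causal role of qualification attained during the programme.
Qualification attained during the programme is downstream of the programme. One should not condition on a consequence of treatment, so the overall rates are the right comparison.
So P(outcome | do(the standard programme)) is just the pooled rate for the standard programme: 337/750 = 0.449.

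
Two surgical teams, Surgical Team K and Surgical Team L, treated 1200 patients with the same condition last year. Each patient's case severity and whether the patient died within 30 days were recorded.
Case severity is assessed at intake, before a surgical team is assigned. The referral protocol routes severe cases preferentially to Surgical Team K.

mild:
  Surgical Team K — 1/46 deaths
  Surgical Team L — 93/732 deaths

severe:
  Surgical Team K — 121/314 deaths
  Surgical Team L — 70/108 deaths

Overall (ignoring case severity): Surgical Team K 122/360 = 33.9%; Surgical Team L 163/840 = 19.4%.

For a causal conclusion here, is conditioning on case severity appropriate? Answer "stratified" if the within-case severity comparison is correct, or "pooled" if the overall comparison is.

stratified

Surgical Team K is lower inside every case severity stratum but Surgical Team L is lower in aggregate. Whether to stratify depends on how case severity relates to the surgical team.
The imbalance in case severity arose from how patients were allocated, not from anything the surgical team did; and case severity independently affects the outcome. The pooled gap is confounded — condition on case severity.
Within each level — mild: 2.2% vs 12.7%; severe: 38.5% vs 64.8% — Surgical Team K is lower every time.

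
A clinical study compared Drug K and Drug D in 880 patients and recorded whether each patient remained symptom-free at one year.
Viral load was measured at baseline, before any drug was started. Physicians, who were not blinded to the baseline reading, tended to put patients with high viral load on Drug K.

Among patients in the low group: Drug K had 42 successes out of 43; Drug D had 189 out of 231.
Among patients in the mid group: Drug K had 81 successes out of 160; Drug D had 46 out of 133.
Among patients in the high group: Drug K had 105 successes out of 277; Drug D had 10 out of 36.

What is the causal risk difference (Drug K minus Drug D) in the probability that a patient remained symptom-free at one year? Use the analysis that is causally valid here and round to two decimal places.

+0.14

The stratified and pooled comparisons disagree (Drug K wins within each viral load; Drug D wins overall), so the answer turns on the causal role of viral load.
Here viral load is a common cause — it drives both which drug a case falls under and the outcome. The crude comparison mixes populations; the stratum-specific rates are the causally relevant ones.
Adjusting over the population distribution of viral load: 0.311·(0.977−0.818) + 0.333·(0.506−0.346) + 0.356·(0.379−0.278) = +0.139.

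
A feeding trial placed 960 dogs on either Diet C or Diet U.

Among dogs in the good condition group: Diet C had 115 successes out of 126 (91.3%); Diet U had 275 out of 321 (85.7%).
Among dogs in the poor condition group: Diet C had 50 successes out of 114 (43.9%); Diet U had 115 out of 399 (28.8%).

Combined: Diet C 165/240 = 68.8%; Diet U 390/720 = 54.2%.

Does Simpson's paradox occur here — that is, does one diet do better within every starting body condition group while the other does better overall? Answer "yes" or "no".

Within each starting body condition level (good condition 91.3% vs 85.7%; poor condition 43.9% vs 28.8%), Diet C has the higher rate every time. Pooled: 68.8% vs 54.2% — Diet C has the higher rate overall. They agree.

no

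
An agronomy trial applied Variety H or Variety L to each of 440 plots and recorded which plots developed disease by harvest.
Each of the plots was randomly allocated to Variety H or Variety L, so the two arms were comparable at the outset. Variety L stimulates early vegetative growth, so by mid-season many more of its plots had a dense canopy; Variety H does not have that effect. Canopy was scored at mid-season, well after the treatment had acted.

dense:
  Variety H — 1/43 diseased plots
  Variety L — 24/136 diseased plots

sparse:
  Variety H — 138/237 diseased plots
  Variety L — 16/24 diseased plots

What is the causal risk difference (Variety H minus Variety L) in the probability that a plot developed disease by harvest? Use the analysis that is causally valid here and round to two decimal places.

+0.25

The stratified and pooled comparisons disagree (Variety H wins within each mid-season canopy; Variety L wins overall), so the answer turns on the causal role of mid-season canopy.
Stratifying would compare varietys among plots the varietys themselves sorted into mid-season canopy groups — a form of selection on an intermediate. The unconditioned pooled rates give the total causal effect.
The causal difference is the pooled difference: 0.496 − 0.250 = +0.246.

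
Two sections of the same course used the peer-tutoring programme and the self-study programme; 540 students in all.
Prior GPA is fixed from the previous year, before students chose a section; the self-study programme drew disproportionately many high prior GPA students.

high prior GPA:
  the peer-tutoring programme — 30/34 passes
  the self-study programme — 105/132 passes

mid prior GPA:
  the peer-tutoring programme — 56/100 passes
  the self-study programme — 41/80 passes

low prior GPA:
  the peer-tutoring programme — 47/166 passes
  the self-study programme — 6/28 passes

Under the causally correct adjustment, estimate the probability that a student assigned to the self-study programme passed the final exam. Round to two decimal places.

Within every prior GPA band level the peer-tutoring programme has the higher rate, yet pooled the self-study programme does — Simpson's reversal.
The imbalance in prior GPA band arose from how students were allocated, not from anything the teaching method did; and prior GPA band independently affects the outcome. The pooled gap is confounded — condition on prior GPA band.
Standardising the self-study programme to the population prior GPA band mix: 0.307·105/132 + 0.333·41/80 + 0.359·6/28 = 0.492.

0.49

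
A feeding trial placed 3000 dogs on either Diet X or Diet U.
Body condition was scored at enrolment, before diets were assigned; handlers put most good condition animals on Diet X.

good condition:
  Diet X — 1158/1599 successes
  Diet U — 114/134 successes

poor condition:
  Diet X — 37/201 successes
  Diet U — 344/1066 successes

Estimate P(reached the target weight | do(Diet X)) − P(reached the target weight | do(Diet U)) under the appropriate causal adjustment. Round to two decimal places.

Starting body condition satisfies the back-door criterion: it is not a descendant of the diet, and it blocks the spurious path from diet to outcome. Adjusting for it (i.e., using the within-starting body condition rates) gives the causal effect.
Adjusting over the population distribution of starting body condition: 0.578·(0.724−0.851) + 0.422·(0.184−0.323) = -0.132.

-0.13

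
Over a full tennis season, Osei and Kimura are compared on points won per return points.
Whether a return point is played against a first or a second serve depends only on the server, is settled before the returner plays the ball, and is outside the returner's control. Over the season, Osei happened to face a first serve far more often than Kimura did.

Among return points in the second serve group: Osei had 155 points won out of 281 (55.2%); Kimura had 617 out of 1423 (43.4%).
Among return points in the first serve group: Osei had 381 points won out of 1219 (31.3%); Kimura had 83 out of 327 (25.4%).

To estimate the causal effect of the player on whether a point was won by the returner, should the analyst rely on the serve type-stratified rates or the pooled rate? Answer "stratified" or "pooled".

stratified

Since serve type is a pre-existing factor (not a product of the player) and it affects the outcome on its own, it is a confounder. The stratified rates, not the pooled rate, identify the causal effect.
Within each level — second serve: 55.2% vs 43.4%; first serve: 31.3% vs 25.4% — Osei is higher every time.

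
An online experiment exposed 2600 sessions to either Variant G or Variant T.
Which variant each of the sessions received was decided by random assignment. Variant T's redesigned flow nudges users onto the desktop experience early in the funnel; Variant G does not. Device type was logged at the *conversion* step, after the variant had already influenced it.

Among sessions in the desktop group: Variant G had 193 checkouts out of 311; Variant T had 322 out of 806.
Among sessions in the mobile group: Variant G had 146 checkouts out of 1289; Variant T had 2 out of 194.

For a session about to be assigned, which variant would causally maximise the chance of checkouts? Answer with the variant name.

Variant T

The device type-specific comparison favours Variant G throughout, but the pooled figures favour Variant T. The question is whether to condition on device type.
Device type is recorded after the variant and is itself shifted by it — it sits on the causal path from variant to outcome. Conditioning on a mediator would strip out part of the effect we want; the pooled comparison gives the total causal effect.
Pooled: Variant G 21.2% vs Variant T 32.4%; Variant T is higher overall.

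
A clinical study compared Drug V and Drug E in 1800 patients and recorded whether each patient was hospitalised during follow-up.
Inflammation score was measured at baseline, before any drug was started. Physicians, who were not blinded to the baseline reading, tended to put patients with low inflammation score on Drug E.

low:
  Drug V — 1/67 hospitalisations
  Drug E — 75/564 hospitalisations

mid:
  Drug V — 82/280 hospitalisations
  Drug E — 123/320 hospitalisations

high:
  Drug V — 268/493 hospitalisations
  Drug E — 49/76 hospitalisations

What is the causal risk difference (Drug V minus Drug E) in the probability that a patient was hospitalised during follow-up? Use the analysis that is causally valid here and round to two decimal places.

Inflammation score is set before the drug has any effect — it is not caused by the drug — and it independently drives the outcome. That makes it a confounder, so the causal comparison is within inflammation score levels.
Adjusting over the population distribution of inflammation score: 0.351·(0.015−0.133) + 0.333·(0.293−0.384) + 0.316·(0.544−0.645) = -0.104.

-0.10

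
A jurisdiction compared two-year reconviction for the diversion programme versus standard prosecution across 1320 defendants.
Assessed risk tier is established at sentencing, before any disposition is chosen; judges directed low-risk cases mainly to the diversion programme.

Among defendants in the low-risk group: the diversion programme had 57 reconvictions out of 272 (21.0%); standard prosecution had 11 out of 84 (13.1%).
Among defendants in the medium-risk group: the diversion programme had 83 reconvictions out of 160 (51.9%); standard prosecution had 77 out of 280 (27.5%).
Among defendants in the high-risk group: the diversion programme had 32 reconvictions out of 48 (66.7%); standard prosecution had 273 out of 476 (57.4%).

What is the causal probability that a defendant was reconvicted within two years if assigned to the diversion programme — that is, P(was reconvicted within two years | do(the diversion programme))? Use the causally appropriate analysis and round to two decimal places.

The stratified and pooled comparisons disagree (standard prosecution wins within each assessed risk tier; the diversion programme wins overall), so the answer turns on the causal role of assessed risk tier.
Assessed risk tier satisfies the back-door criterion: it is not a descendant of the disposition, and it blocks the spurious path from disposition to outcome. Adjusting for it (i.e., using the within-assessed risk tier rates) gives the causal effect.
Standardising the diversion programme to the population assessed risk tier mix: 0.270·57/272 + 0.333·83/160 + 0.397·32/48 = 0.494.

0.49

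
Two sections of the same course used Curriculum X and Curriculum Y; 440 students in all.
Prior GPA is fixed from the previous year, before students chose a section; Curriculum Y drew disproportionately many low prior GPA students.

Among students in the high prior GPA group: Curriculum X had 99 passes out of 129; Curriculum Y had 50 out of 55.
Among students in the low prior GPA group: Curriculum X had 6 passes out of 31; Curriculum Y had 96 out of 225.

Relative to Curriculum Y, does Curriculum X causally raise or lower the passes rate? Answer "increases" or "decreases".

Prior GPA band differs across teaching methods for reasons unrelated to any effect of the teaching method itself, and it separately predicts the outcome — a classic confounder. We must compare within prior GPA band levels.
Within each level — high prior GPA: 76.7% vs 90.9%; low prior GPA: 19.4% vs 42.7% — Curriculum Y is higher every time.

decreases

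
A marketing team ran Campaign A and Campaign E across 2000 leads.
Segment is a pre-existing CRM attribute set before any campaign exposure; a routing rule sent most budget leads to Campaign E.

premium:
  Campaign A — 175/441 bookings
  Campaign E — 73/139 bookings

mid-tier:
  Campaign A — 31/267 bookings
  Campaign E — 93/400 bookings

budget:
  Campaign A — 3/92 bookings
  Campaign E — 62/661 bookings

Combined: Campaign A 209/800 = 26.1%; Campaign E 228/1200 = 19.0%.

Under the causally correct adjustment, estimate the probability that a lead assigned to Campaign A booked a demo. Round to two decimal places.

0.17

Customer segment is set before the campaign has any effect — it is not caused by the campaign — and it independently drives the outcome. That makes it a confounder, so the causal comparison is within customer segment levels.
Standardising Campaign A to the population customer segment mix: 0.290·175/441 + 0.334·31/267 + 0.377·3/92 = 0.166.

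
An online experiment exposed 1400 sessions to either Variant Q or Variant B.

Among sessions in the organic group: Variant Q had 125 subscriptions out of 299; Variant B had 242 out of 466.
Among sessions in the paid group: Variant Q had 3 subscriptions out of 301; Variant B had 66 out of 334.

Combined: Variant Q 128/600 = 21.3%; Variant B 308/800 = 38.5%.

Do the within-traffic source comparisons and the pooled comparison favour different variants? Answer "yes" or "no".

Within each traffic source level (organic 41.8% vs 51.9%; paid 1.0% vs 19.8%), Variant B has the higher rate every time. Pooled: 21.3% vs 38.5% — Variant B has the higher rate overall. They agree.

no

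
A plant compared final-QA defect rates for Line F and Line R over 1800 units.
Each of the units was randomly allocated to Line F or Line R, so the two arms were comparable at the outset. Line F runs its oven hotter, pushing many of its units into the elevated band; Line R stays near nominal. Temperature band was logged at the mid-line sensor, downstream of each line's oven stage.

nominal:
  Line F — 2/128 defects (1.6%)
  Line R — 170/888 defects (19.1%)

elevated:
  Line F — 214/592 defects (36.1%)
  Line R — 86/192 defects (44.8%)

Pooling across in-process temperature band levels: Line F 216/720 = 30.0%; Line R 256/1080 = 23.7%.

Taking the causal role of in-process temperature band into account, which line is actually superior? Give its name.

Line F is lower inside every in-process temperature band stratum but Line R is lower in aggregate. Whether to stratify depends on how in-process temperature band relates to the line.
In-process temperature band lies on the pathway line → in-process temperature band → outcome, so adjusting for it blocks the indirect effect. For the total causal effect of line, use the unadjusted pooled rates.
Pooled: Line F 30.0% vs Line R 23.7%; Line R is lower overall.

Line R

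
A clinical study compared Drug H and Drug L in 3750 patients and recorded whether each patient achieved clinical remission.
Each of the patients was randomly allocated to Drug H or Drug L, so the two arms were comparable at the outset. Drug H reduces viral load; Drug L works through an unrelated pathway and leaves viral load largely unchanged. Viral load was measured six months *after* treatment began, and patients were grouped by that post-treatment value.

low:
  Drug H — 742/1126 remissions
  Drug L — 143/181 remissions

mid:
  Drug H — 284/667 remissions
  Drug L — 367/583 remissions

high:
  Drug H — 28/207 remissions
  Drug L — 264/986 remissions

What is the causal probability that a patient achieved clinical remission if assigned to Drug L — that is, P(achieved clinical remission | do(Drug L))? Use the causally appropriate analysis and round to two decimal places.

The distribution of viral load is itself part of what the drug does — it is an intermediate outcome. Holding it fixed would remove that part of the effect; the total effect is the pooled difference.
So P(outcome | do(Drug L)) is just the pooled rate for Drug L: 774/1750 = 0.442.

0.44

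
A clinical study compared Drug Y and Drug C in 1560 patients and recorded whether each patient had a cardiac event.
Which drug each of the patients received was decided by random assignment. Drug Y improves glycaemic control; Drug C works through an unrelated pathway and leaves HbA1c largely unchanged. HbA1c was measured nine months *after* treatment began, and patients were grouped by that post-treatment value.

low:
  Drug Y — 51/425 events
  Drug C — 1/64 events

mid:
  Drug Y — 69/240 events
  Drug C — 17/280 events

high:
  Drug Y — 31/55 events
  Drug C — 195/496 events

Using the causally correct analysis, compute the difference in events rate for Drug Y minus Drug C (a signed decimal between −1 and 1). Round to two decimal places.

-0.04

The distribution of HbA1c is itself part of what the drug does — it is an intermediate outcome. Holding it fixed would remove that part of the effect; the total effect is the pooled difference.
The causal difference is the pooled difference: 0.210 − 0.254 = -0.044.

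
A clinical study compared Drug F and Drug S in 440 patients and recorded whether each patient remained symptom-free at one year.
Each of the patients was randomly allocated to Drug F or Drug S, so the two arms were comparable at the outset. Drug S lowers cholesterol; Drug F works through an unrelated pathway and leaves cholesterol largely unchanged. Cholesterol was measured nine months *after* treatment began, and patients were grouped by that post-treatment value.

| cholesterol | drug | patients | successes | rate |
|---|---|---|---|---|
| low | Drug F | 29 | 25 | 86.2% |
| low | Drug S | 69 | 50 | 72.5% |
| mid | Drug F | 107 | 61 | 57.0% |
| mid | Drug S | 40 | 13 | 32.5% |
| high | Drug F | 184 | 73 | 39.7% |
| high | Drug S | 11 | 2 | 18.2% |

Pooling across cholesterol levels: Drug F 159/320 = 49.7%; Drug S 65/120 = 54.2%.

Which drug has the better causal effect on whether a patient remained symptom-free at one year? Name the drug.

Drug S

The stratified and pooled comparisons disagree (Drug F wins within each cholesterol; Drug S wins overall), so the answer turns on the causal role of cholesterol.
Cholesterol here is a post-treatment variable shaped by the drug; conditioning on it would introduce bias rather than remove it. The overall comparison is the causal one.
Pooled: Drug F 49.7% vs Drug S 54.2%; Drug S is higher overall.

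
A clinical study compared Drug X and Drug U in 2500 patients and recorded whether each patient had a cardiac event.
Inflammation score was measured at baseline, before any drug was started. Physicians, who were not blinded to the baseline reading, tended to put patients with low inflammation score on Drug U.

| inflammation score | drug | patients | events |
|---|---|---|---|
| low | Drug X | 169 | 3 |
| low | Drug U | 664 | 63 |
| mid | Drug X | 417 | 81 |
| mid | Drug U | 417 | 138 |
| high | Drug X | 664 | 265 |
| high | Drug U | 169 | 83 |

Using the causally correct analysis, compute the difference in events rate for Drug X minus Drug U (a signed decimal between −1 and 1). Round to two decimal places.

-0.10

Inflammation score differs across drugs for reasons unrelated to any effect of the drug itself, and it separately predicts the outcome — a classic confounder. We must compare within inflammation score levels.
Adjusting over the population distribution of inflammation score: 0.333·(0.018−0.095) + 0.334·(0.194−0.331) + 0.333·(0.399−0.491) = -0.102.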